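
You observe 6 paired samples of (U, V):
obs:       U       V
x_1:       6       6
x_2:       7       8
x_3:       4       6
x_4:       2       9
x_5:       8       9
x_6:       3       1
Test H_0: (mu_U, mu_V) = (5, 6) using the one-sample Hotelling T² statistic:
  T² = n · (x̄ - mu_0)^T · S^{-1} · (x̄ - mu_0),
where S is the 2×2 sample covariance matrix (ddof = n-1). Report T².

Step 1 — sample mean vector:
  mean(U) = (6 + 7 + 4 + 2 + 8 + 3) / 6 = 30/6 = 5
  mean(V) = (6 + 8 + 6 + 9 + 9 + 1) / 6 = 39/6 = 6.5
  x̄ = (5, 6.5),  deviation x̄ - mu_0 = (5, 6.5) - (5, 6) = (0, 0.5).

Step 2 — sample covariance matrix, S[i,j] = (1/(n-1)) · Σ_k (x_{k,i} - mean_i) · (x_{k,j} - mean_j), divisor n-1 = 5:
  S[U,U] = ((1)·(1) + (2)·(2) + (-1)·(-1) + (-3)·(-3) + (3)·(3) + (-2)·(-2)) / 5 = 28/5 = 5.6
  S[U,V] = ((1)·(-0.5) + (2)·(1.5) + (-1)·(-0.5) + (-3)·(2.5) + (3)·(2.5) + (-2)·(-5.5)) / 5 = 14/5 = 2.8
  S[V,V] = ((-0.5)·(-0.5) + (1.5)·(1.5) + (-0.5)·(-0.5) + (2.5)·(2.5) + (2.5)·(2.5) + (-5.5)·(-5.5)) / 5 = 45.5/5 = 9.1
  S = [[5.6, 2.8],
 [2.8, 9.1]].

Step 3 — invert S. det(S) = 5.6·9.1 - (2.8)² = 43.12.
  S^{-1} = (1/det) · [[d, -b], [-b, a]] = [[0.211, -0.0649],
 [-0.0649, 0.1299]].

Step 4 — quadratic form (x̄ - mu_0)^T · S^{-1} · (x̄ - mu_0):
  S^{-1} · (x̄ - mu_0) = (-0.0325, 0.0649),
  (x̄ - mu_0)^T · [...] = (0)·(-0.0325) + (0.5)·(0.0649) = 0.0325.

Step 5 — scale by n: T² = 6 · 0.0325 = 0.1948.

T² ≈ 0.1948


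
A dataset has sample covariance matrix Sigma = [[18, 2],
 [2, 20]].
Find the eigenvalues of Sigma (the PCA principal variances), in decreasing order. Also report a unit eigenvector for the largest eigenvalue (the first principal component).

Step 1 — characteristic polynomial of 2×2 Sigma:
  det(Sigma - λI) = λ² - trace · λ + det = 0.
  trace = 18 + 20 = 38, det = 18·20 - (2)² = 356.
Step 2 — discriminant:
  Δ = trace² - 4·det = 1444 - 1424 = 20.
Step 3 — eigenvalues:
  λ = (trace ± √Δ)/2 = (38 ± 4.4721)/2,
  λ_1 = 21.2361,  λ_2 = 16.7639.

Step 4 — unit eigenvector for λ_1: solve (Sigma - λ_1 I)v = 0. First row:
  (18 - 21.2361)·v_x + (2)·v_y = 0, i.e. (-3.2361)·v_x + (2)·v_y = 0,
  so v ∝ (b, λ_1 - a) = (2, 3.2361) = u.
  ||u|| = √((2)² + (3.2361)²) = √(14.4721) ≈ 3.8042,
  v_1 = u/||u|| ≈ (0.5257, 0.8507) (||v_1|| = 1).

λ_1 = 21.2361,  λ_2 = 16.7639;  v_1 ≈ (0.5257, 0.8507)


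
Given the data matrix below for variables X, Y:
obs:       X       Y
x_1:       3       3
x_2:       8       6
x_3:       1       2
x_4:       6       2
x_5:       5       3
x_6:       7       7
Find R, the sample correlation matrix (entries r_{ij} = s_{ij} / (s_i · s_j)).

Step 1 — column means:
  mean(X) = (3 + 8 + 1 + 6 + 5 + 7) / 6 = 30/6 = 5
  mean(Y) = (3 + 6 + 2 + 2 + 3 + 7) / 6 = 23/6 = 3.8333

Step 2 — sample variances and covariances s[i,j] = (1/(n-1)) · Σ_k (x_{k,i} - mean_i) · (x_{k,j} - mean_j), with n-1 = 5:
  s[X,X] = ((-2)·(-2) + (3)·(3) + (-4)·(-4) + (1)·(1) + (0)·(0) + (2)·(2)) / 5 = 34/5 = 6.8
  s[X,Y] = ((-2)·(-0.8333) + (3)·(2.1667) + (-4)·(-1.8333) + (1)·(-1.8333) + (0)·(-0.8333) + (2)·(3.1667)) / 5 = 20/5 = 4
  s[Y,Y] = ((-0.8333)·(-0.8333) + (2.1667)·(2.1667) + (-1.8333)·(-1.8333) + (-1.8333)·(-1.8333) + (-0.8333)·(-0.8333) + (3.1667)·(3.1667)) / 5 = 22.8333/5 = 4.5667
  Sample standard deviations s_i = √(s[i,i]):
  s(X) = √(6.8) = 2.6077
  s(Y) = √(4.5667) = 2.137

Step 3 — r_{ij} = s_{ij} / (s_i · s_j):
  r[X,X] = 1 (diagonal).
  r[X,Y] = 4 / (2.6077 · 2.137) = 4 / 5.5726 = 0.7178
  r[Y,Y] = 1 (diagonal).

R is symmetric with unit diagonal. Assembling:

R = [[1, 0.7178],
 [0.7178, 1]]


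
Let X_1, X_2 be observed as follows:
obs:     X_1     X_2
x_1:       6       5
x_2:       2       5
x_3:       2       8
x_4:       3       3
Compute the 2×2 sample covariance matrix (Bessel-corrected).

Step 1 — column means:
  mean(X_1) = (6 + 2 + 2 + 3) / 4 = 13/4 = 3.25
  mean(X_2) = (5 + 5 + 8 + 3) / 4 = 21/4 = 5.25

Step 2 — sample covariance S[i,j] = (1/(n-1)) · Σ_k (x_{k,i} - mean_i) · (x_{k,j} - mean_j), with n-1 = 3.
  S[X_1,X_1] = ((2.75)·(2.75) + (-1.25)·(-1.25) + (-1.25)·(-1.25) + (-0.25)·(-0.25)) / 3 = 10.75/3 = 3.5833
  S[X_1,X_2] = ((2.75)·(-0.25) + (-1.25)·(-0.25) + (-1.25)·(2.75) + (-0.25)·(-2.25)) / 3 = -3.25/3 = -1.0833
  S[X_2,X_2] = ((-0.25)·(-0.25) + (-0.25)·(-0.25) + (2.75)·(2.75) + (-2.25)·(-2.25)) / 3 = 12.75/3 = 4.25

S is symmetric (S[j,i] = S[i,j]). Assembling:

S = [[3.5833, -1.0833],
 [-1.0833, 4.25]]


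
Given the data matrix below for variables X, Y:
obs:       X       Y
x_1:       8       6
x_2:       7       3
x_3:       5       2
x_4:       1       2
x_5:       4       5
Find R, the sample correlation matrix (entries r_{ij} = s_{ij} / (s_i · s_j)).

Step 1 — column means:
  mean(X) = (8 + 7 + 5 + 1 + 4) / 5 = 25/5 = 5
  mean(Y) = (6 + 3 + 2 + 2 + 5) / 5 = 18/5 = 3.6

Step 2 — sample variances and covariances s[i,j] = (1/(n-1)) · Σ_k (x_{k,i} - mean_i) · (x_{k,j} - mean_j), with n-1 = 4:
  s[X,X] = ((3)·(3) + (2)·(2) + (0)·(0) + (-4)·(-4) + (-1)·(-1)) / 4 = 30/4 = 7.5
  s[X,Y] = ((3)·(2.4) + (2)·(-0.6) + (0)·(-1.6) + (-4)·(-1.6) + (-1)·(1.4)) / 4 = 11/4 = 2.75
  s[Y,Y] = ((2.4)·(2.4) + (-0.6)·(-0.6) + (-1.6)·(-1.6) + (-1.6)·(-1.6) + (1.4)·(1.4)) / 4 = 13.2/4 = 3.3
  Sample standard deviations s_i = √(s[i,i]):
  s(X) = √(7.5) = 2.7386
  s(Y) = √(3.3) = 1.8166

Step 3 — r_{ij} = s_{ij} / (s_i · s_j):
  r[X,X] = 1 (diagonal).
  r[X,Y] = 2.75 / (2.7386 · 1.8166) = 2.75 / 4.9749 = 0.5528
  r[Y,Y] = 1 (diagonal).

R is symmetric with unit diagonal. Assembling:

R = [[1, 0.5528],
 [0.5528, 1]]


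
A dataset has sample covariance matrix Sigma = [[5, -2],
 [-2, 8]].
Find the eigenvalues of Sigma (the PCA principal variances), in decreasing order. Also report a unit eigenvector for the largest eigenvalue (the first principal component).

Step 1 — characteristic polynomial of 2×2 Sigma:
  det(Sigma - λI) = λ² - trace · λ + det = 0.
  trace = 5 + 8 = 13, det = 5·8 - (-2)² = 36.
Step 2 — discriminant:
  Δ = trace² - 4·det = 169 - 144 = 25.
Step 3 — eigenvalues:
  λ = (trace ± √Δ)/2 = (13 ± 5)/2,
  λ_1 = 9,  λ_2 = 4.

Step 4 — unit eigenvector for λ_1: solve (Sigma - λ_1 I)v = 0. First row:
  (5 - 9)·v_x + (-2)·v_y = 0, i.e. (-4)·v_x + (-2)·v_y = 0,
  so v ∝ (b, λ_1 - a) = (-2, 4); multiply by -1 so the first entry is positive: u = (2, -4).
  ||u|| = √((2)² + (-4)²) = √(20) ≈ 4.4721,
  v_1 = u/||u|| ≈ (0.4472, -0.8944) (||v_1|| = 1).

λ_1 = 9,  λ_2 = 4;  v_1 ≈ (0.4472, -0.8944)


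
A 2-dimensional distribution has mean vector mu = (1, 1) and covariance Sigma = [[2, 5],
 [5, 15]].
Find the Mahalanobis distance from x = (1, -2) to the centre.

Step 1 — centre the observation: (x - mu) = (0, -3).

Step 2 — invert Sigma. det(Sigma) = 2·15 - (5)² = 5.
  Sigma^{-1} = (1/det) · [[d, -b], [-b, a]] = [[3, -1],
 [-1, 0.4]].

Step 3 — form the quadratic (x - mu)^T · Sigma^{-1} · (x - mu):
  Sigma^{-1} · (x - mu) = (3, -1.2).
  (x - mu)^T · [Sigma^{-1} · (x - mu)] = (0)·(3) + (-3)·(-1.2) = 3.6.

Step 4 — take square root: d = √(3.6) ≈ 1.8974.

d(x, mu) = √(3.6) ≈ 1.8974


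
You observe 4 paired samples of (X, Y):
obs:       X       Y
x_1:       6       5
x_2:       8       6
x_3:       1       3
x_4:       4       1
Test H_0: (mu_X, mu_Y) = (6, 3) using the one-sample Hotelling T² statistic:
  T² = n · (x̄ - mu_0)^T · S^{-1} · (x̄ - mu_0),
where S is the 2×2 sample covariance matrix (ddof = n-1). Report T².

Step 1 — sample mean vector:
  mean(X) = (6 + 8 + 1 + 4) / 4 = 19/4 = 4.75
  mean(Y) = (5 + 6 + 3 + 1) / 4 = 15/4 = 3.75
  x̄ = (4.75, 3.75),  deviation x̄ - mu_0 = (4.75, 3.75) - (6, 3) = (-1.25, 0.75).

Step 2 — sample covariance matrix, S[i,j] = (1/(n-1)) · Σ_k (x_{k,i} - mean_i) · (x_{k,j} - mean_j), divisor n-1 = 3:
  S[X,X] = ((1.25)·(1.25) + (3.25)·(3.25) + (-3.75)·(-3.75) + (-0.75)·(-0.75)) / 3 = 26.75/3 = 8.9167
  S[X,Y] = ((1.25)·(1.25) + (3.25)·(2.25) + (-3.75)·(-0.75) + (-0.75)·(-2.75)) / 3 = 13.75/3 = 4.5833
  S[Y,Y] = ((1.25)·(1.25) + (2.25)·(2.25) + (-0.75)·(-0.75) + (-2.75)·(-2.75)) / 3 = 14.75/3 = 4.9167
  S = [[8.9167, 4.5833],
 [4.5833, 4.9167]].

Step 3 — invert S. det(S) = 8.9167·4.9167 - (4.5833)² = 22.8333.
  S^{-1} = (1/det) · [[d, -b], [-b, a]] = [[0.2153, -0.2007],
 [-0.2007, 0.3905]].

Step 4 — quadratic form (x̄ - mu_0)^T · S^{-1} · (x̄ - mu_0):
  S^{-1} · (x̄ - mu_0) = (-0.4197, 0.5438),
  (x̄ - mu_0)^T · [...] = (-1.25)·(-0.4197) + (0.75)·(0.5438) = 0.9325.

Step 5 — scale by n: T² = 4 · 0.9325 = 3.7299.

T² ≈ 3.7299


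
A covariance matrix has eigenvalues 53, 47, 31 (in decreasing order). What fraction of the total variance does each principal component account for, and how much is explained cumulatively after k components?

Step 1 — total variance = trace(Sigma) = Σ λ_i = 53 + 47 + 31 = 131.

Step 2 — fraction explained by component i = λ_i / Σ λ:
  PC1: 53/131 = 0.4046
  PC2: 47/131 = 0.3588
  PC3: 31/131 = 0.2366

Step 3 — cumulative fraction after k components = (λ_1 + ... + λ_k) / Σ λ:
  k = 1: 53/131 = 0.4046
  k = 2: (53 + 47)/131 = 100/131 = 0.7634
  k = 3: (53 + 47 + 31)/131 = 131/131 = 1

Summary (fraction, with percent):

explained: PC1 0.4046 (40.46%), PC2 0.3588 (35.88%), PC3 0.2366 (23.66%);  cumulative: 0.4046, 0.7634, 1


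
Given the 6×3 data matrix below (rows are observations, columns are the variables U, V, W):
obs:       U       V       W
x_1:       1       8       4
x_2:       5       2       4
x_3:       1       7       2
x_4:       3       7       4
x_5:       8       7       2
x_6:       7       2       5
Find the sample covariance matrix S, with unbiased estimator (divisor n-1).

Step 1 — column means:
  mean(U) = (1 + 5 + 1 + 3 + 8 + 7) / 6 = 25/6 = 4.1667
  mean(V) = (8 + 2 + 7 + 7 + 7 + 2) / 6 = 33/6 = 5.5
  mean(W) = (4 + 4 + 2 + 4 + 2 + 5) / 6 = 21/6 = 3.5

Step 2 — sample covariance S[i,j] = (1/(n-1)) · Σ_k (x_{k,i} - mean_i) · (x_{k,j} - mean_j), with n-1 = 5.
  S[U,U] = ((-3.1667)·(-3.1667) + (0.8333)·(0.8333) + (-3.1667)·(-3.1667) + (-1.1667)·(-1.1667) + (3.8333)·(3.8333) + (2.8333)·(2.8333)) / 5 = 44.8333/5 = 8.9667
  S[U,V] = ((-3.1667)·(2.5) + (0.8333)·(-3.5) + (-3.1667)·(1.5) + (-1.1667)·(1.5) + (3.8333)·(1.5) + (2.8333)·(-3.5)) / 5 = -21.5/5 = -4.3
  S[U,W] = ((-3.1667)·(0.5) + (0.8333)·(0.5) + (-3.1667)·(-1.5) + (-1.1667)·(0.5) + (3.8333)·(-1.5) + (2.8333)·(1.5)) / 5 = 1.5/5 = 0.3
  S[V,V] = ((2.5)·(2.5) + (-3.5)·(-3.5) + (1.5)·(1.5) + (1.5)·(1.5) + (1.5)·(1.5) + (-3.5)·(-3.5)) / 5 = 37.5/5 = 7.5
  S[V,W] = ((2.5)·(0.5) + (-3.5)·(0.5) + (1.5)·(-1.5) + (1.5)·(0.5) + (1.5)·(-1.5) + (-3.5)·(1.5)) / 5 = -9.5/5 = -1.9
  S[W,W] = ((0.5)·(0.5) + (0.5)·(0.5) + (-1.5)·(-1.5) + (0.5)·(0.5) + (-1.5)·(-1.5) + (1.5)·(1.5)) / 5 = 7.5/5 = 1.5

S is symmetric (S[j,i] = S[i,j]). Assembling:

S = [[8.9667, -4.3, 0.3],
 [-4.3, 7.5, -1.9],
 [0.3, -1.9, 1.5]]


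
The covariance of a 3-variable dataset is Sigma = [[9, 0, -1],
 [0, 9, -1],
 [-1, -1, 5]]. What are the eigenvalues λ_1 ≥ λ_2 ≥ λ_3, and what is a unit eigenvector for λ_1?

Step 1 — characteristic polynomial p(λ) = det(λI - Sigma) = λ³ - tr·λ² + c_1·λ - det, where tr = trace, c_1 = sum of the principal 2×2 minors, det = det(Sigma):
  tr = 9 + 9 + 5 = 23,
  c_1 = (9·9 - (0)²) + (9·5 - (-1)²) + (9·5 - (-1)²) = 81 + 44 + 44 = 169,
  det = 9·(9·5 - (-1)²) - (0)·((0)·5 - (-1)·(-1)) + (-1)·((0)·(-1) - 9·(-1)) = 9·(44) - (0)·(-1) + (-1)·(9) = 387.
  So p(λ) = λ³ - 23λ² + 169λ - 387.
Step 2 — look for an integer root (rational root theorem: any rational root is an integer divisor of 387). Testing λ = 9:
  p(9) = 729 - 1863 + 1521 - 387 = 0  ✓
  Dividing out (λ - 9): p(λ) = (λ - 9)(λ² - 14λ + 43).
Step 3 — remaining eigenvalues from the quadratic λ² - 14λ + 43 = 0:
  Δ = 14² - 4·43 = 196 - 172 = 24,  λ = (14 ± √24)/2 = (14 ± 4.899)/2 ≈ 9.4495 or 4.5505.
  Sorted: λ_1 = 9.4495,  λ_2 = 9,  λ_3 = 4.5505  (check: sum = 23 = tr ✓).

Step 4 — unit eigenvector for λ_1 ≈ 9.4495: v spans the null space of (Sigma - λ_1 I), whose rows are
  r_1 = (-0.4495, 0, -1),  r_2 = (0, -0.4495, -1),  r_3 = (-1, -1, -4.4495).
  v is orthogonal to every row, so take v ∝ r_1 × r_2 = ((0)·(-1) - (-1)·(-0.4495), (-1)·(0) - (-0.4495)·(-1), (-0.4495)·(-0.4495) - (0)·(0)) ≈ (-0.4495, -0.4495, 0.202).
  Rescale (multiply by -1 so the first nonzero entry is positive): u = (0.4495, 0.4495, -0.202).
  ||u|| = √((0.4495)² + (0.4495)² + (-0.202)²) = √(0.4449) ≈ 0.667,  v_1 = u/||u|| ≈ (0.6739, 0.6739, -0.3029) (||v_1|| = 1).

λ_1 = 9.4495,  λ_2 = 9,  λ_3 = 4.5505;  v_1 ≈ (0.6739, 0.6739, -0.3029)


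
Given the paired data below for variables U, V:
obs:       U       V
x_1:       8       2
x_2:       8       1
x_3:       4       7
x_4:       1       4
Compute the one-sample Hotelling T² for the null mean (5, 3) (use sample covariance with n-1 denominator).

Step 1 — sample mean vector:
  mean(U) = (8 + 8 + 4 + 1) / 4 = 21/4 = 5.25
  mean(V) = (2 + 1 + 7 + 4) / 4 = 14/4 = 3.5
  x̄ = (5.25, 3.5),  deviation x̄ - mu_0 = (5.25, 3.5) - (5, 3) = (0.25, 0.5).

Step 2 — sample covariance matrix, S[i,j] = (1/(n-1)) · Σ_k (x_{k,i} - mean_i) · (x_{k,j} - mean_j), divisor n-1 = 3:
  S[U,U] = ((2.75)·(2.75) + (2.75)·(2.75) + (-1.25)·(-1.25) + (-4.25)·(-4.25)) / 3 = 34.75/3 = 11.5833
  S[U,V] = ((2.75)·(-1.5) + (2.75)·(-2.5) + (-1.25)·(3.5) + (-4.25)·(0.5)) / 3 = -17.5/3 = -5.8333
  S[V,V] = ((-1.5)·(-1.5) + (-2.5)·(-2.5) + (3.5)·(3.5) + (0.5)·(0.5)) / 3 = 21/3 = 7
  S = [[11.5833, -5.8333],
 [-5.8333, 7]].

Step 3 — invert S. det(S) = 11.5833·7 - (-5.8333)² = 47.0556.
  S^{-1} = (1/det) · [[d, -b], [-b, a]] = [[0.1488, 0.124],
 [0.124, 0.2462]].

Step 4 — quadratic form (x̄ - mu_0)^T · S^{-1} · (x̄ - mu_0):
  S^{-1} · (x̄ - mu_0) = (0.0992, 0.1541),
  (x̄ - mu_0)^T · [...] = (0.25)·(0.0992) + (0.5)·(0.1541) = 0.1018.

Step 5 — scale by n: T² = 4 · 0.1018 = 0.4073.

T² ≈ 0.4073


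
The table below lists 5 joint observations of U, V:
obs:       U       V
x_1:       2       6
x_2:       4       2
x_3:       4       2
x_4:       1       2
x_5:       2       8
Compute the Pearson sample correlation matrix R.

Step 1 — column means:
  mean(U) = (2 + 4 + 4 + 1 + 2) / 5 = 13/5 = 2.6
  mean(V) = (6 + 2 + 2 + 2 + 8) / 5 = 20/5 = 4

Step 2 — sample variances and covariances s[i,j] = (1/(n-1)) · Σ_k (x_{k,i} - mean_i) · (x_{k,j} - mean_j), with n-1 = 4:
  s[U,U] = ((-0.6)·(-0.6) + (1.4)·(1.4) + (1.4)·(1.4) + (-1.6)·(-1.6) + (-0.6)·(-0.6)) / 4 = 7.2/4 = 1.8
  s[U,V] = ((-0.6)·(2) + (1.4)·(-2) + (1.4)·(-2) + (-1.6)·(-2) + (-0.6)·(4)) / 4 = -6/4 = -1.5
  s[V,V] = ((2)·(2) + (-2)·(-2) + (-2)·(-2) + (-2)·(-2) + (4)·(4)) / 4 = 32/4 = 8
  Sample standard deviations s_i = √(s[i,i]):
  s(U) = √(1.8) = 1.3416
  s(V) = √(8) = 2.8284

Step 3 — r_{ij} = s_{ij} / (s_i · s_j):
  r[U,U] = 1 (diagonal).
  r[U,V] = -1.5 / (1.3416 · 2.8284) = -1.5 / 3.7947 = -0.3953
  r[V,V] = 1 (diagonal).

R is symmetric with unit diagonal. Assembling:

R = [[1, -0.3953],
 [-0.3953, 1]]


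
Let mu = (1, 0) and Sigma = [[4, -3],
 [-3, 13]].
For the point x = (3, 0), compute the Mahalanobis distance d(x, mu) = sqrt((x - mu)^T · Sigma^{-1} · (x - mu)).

Step 1 — centre the observation: (x - mu) = (2, 0).

Step 2 — invert Sigma. det(Sigma) = 4·13 - (-3)² = 43.
  Sigma^{-1} = (1/det) · [[d, -b], [-b, a]] = [[0.3023, 0.0698],
 [0.0698, 0.093]].

Step 3 — form the quadratic (x - mu)^T · Sigma^{-1} · (x - mu):
  Sigma^{-1} · (x - mu) = (0.6047, 0.1395).
  (x - mu)^T · [Sigma^{-1} · (x - mu)] = (2)·(0.6047) + (0)·(0.1395) = 1.2093.

Step 4 — take square root: d = √(1.2093) ≈ 1.0997.

d(x, mu) = √(1.2093) ≈ 1.0997


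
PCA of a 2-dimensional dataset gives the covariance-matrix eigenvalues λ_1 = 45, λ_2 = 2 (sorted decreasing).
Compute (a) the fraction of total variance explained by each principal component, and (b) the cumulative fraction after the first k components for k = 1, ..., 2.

Step 1 — total variance = trace(Sigma) = Σ λ_i = 45 + 2 = 47.

Step 2 — fraction explained by component i = λ_i / Σ λ:
  PC1: 45/47 = 0.9574
  PC2: 2/47 = 0.0426

Step 3 — cumulative fraction after k components = (λ_1 + ... + λ_k) / Σ λ:
  k = 1: 45/47 = 0.9574
  k = 2: (45 + 2)/47 = 47/47 = 1

Summary (fraction, with percent):

explained: PC1 0.9574 (95.74%), PC2 0.0426 (4.26%);  cumulative: 0.9574, 1


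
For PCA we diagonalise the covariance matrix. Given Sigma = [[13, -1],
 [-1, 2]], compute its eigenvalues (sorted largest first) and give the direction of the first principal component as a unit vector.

Step 1 — characteristic polynomial of 2×2 Sigma:
  det(Sigma - λI) = λ² - trace · λ + det = 0.
  trace = 13 + 2 = 15, det = 13·2 - (-1)² = 25.
Step 2 — discriminant:
  Δ = trace² - 4·det = 225 - 100 = 125.
Step 3 — eigenvalues:
  λ = (trace ± √Δ)/2 = (15 ± 11.1803)/2,
  λ_1 = 13.0902,  λ_2 = 1.9098.

Step 4 — unit eigenvector for λ_1: solve (Sigma - λ_1 I)v = 0. First row:
  (13 - 13.0902)·v_x + (-1)·v_y = 0, i.e. (-0.0902)·v_x + (-1)·v_y = 0,
  so v ∝ (b, λ_1 - a) = (-1, 0.0902); multiply by -1 so the first entry is positive: u = (1, -0.0902).
  ||u|| = √((1)² + (-0.0902)²) = √(1.0081) ≈ 1.0041,
  v_1 = u/||u|| ≈ (0.996, -0.0898) (||v_1|| = 1).

λ_1 = 13.0902,  λ_2 = 1.9098;  v_1 ≈ (0.996, -0.0898)


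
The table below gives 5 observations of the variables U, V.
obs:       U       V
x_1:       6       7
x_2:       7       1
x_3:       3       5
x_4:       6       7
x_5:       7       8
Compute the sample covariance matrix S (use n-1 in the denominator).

Step 1 — column means:
  mean(U) = (6 + 7 + 3 + 6 + 7) / 5 = 29/5 = 5.8
  mean(V) = (7 + 1 + 5 + 7 + 8) / 5 = 28/5 = 5.6

Step 2 — sample covariance S[i,j] = (1/(n-1)) · Σ_k (x_{k,i} - mean_i) · (x_{k,j} - mean_j), with n-1 = 4.
  S[U,U] = ((0.2)·(0.2) + (1.2)·(1.2) + (-2.8)·(-2.8) + (0.2)·(0.2) + (1.2)·(1.2)) / 4 = 10.8/4 = 2.7
  S[U,V] = ((0.2)·(1.4) + (1.2)·(-4.6) + (-2.8)·(-0.6) + (0.2)·(1.4) + (1.2)·(2.4)) / 4 = -0.4/4 = -0.1
  S[V,V] = ((1.4)·(1.4) + (-4.6)·(-4.6) + (-0.6)·(-0.6) + (1.4)·(1.4) + (2.4)·(2.4)) / 4 = 31.2/4 = 7.8

S is symmetric (S[j,i] = S[i,j]). Assembling:

S = [[2.7, -0.1],
 [-0.1, 7.8]]


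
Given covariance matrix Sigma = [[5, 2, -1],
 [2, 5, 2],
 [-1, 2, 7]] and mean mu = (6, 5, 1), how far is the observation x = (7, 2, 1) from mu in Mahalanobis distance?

Step 1 — centre the observation: (x - mu) = (1, -3, 0).

Step 2 — invert Sigma (cofactor / det for 3×3, or solve directly):
  Sigma^{-1} = [[0.2719, -0.1404, 0.0789],
 [-0.1404, 0.2982, -0.1053],
 [0.0789, -0.1053, 0.1842]].

Step 3 — form the quadratic (x - mu)^T · Sigma^{-1} · (x - mu):
  Sigma^{-1} · (x - mu) = (0.693, -1.0351, 0.3947).
  (x - mu)^T · [Sigma^{-1} · (x - mu)] = (1)·(0.693) + (-3)·(-1.0351) + (0)·(0.3947) = 3.7982.

Step 4 — take square root: d = √(3.7982) ≈ 1.9489.

d(x, mu) = √(3.7982) ≈ 1.9489


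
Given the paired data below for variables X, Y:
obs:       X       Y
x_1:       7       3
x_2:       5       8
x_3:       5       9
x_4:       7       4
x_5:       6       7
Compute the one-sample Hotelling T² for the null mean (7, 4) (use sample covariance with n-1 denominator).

Step 1 — sample mean vector:
  mean(X) = (7 + 5 + 5 + 7 + 6) / 5 = 30/5 = 6
  mean(Y) = (3 + 8 + 9 + 4 + 7) / 5 = 31/5 = 6.2
  x̄ = (6, 6.2),  deviation x̄ - mu_0 = (6, 6.2) - (7, 4) = (-1, 2.2).

Step 2 — sample covariance matrix, S[i,j] = (1/(n-1)) · Σ_k (x_{k,i} - mean_i) · (x_{k,j} - mean_j), divisor n-1 = 4:
  S[X,X] = ((1)·(1) + (-1)·(-1) + (-1)·(-1) + (1)·(1) + (0)·(0)) / 4 = 4/4 = 1
  S[X,Y] = ((1)·(-3.2) + (-1)·(1.8) + (-1)·(2.8) + (1)·(-2.2) + (0)·(0.8)) / 4 = -10/4 = -2.5
  S[Y,Y] = ((-3.2)·(-3.2) + (1.8)·(1.8) + (2.8)·(2.8) + (-2.2)·(-2.2) + (0.8)·(0.8)) / 4 = 26.8/4 = 6.7
  S = [[1, -2.5],
 [-2.5, 6.7]].

Step 3 — invert S. det(S) = 1·6.7 - (-2.5)² = 0.45.
  S^{-1} = (1/det) · [[d, -b], [-b, a]] = [[14.8889, 5.5556],
 [5.5556, 2.2222]].

Step 4 — quadratic form (x̄ - mu_0)^T · S^{-1} · (x̄ - mu_0):
  S^{-1} · (x̄ - mu_0) = (-2.6667, -0.6667),
  (x̄ - mu_0)^T · [...] = (-1)·(-2.6667) + (2.2)·(-0.6667) = 1.2.

Step 5 — scale by n: T² = 5 · 1.2 = 6.

T² ≈ 6


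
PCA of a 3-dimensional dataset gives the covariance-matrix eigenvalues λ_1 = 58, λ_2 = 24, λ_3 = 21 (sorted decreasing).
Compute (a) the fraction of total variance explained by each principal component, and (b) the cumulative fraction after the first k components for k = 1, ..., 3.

Step 1 — total variance = trace(Sigma) = Σ λ_i = 58 + 24 + 21 = 103.

Step 2 — fraction explained by component i = λ_i / Σ λ:
  PC1: 58/103 = 0.5631
  PC2: 24/103 = 0.233
  PC3: 21/103 = 0.2039

Step 3 — cumulative fraction after k components = (λ_1 + ... + λ_k) / Σ λ:
  k = 1: 58/103 = 0.5631
  k = 2: (58 + 24)/103 = 82/103 = 0.7961
  k = 3: (58 + 24 + 21)/103 = 103/103 = 1

Summary (fraction, with percent):

explained: PC1 0.5631 (56.31%), PC2 0.233 (23.3%), PC3 0.2039 (20.39%);  cumulative: 0.5631, 0.7961, 1


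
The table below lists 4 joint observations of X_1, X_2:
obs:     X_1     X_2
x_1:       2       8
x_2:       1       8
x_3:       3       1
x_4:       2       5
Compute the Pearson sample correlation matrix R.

Step 1 — column means:
  mean(X_1) = (2 + 1 + 3 + 2) / 4 = 8/4 = 2
  mean(X_2) = (8 + 8 + 1 + 5) / 4 = 22/4 = 5.5

Step 2 — sample variances and covariances s[i,j] = (1/(n-1)) · Σ_k (x_{k,i} - mean_i) · (x_{k,j} - mean_j), with n-1 = 3:
  s[X_1,X_1] = ((0)·(0) + (-1)·(-1) + (1)·(1) + (0)·(0)) / 3 = 2/3 = 0.6667
  s[X_1,X_2] = ((0)·(2.5) + (-1)·(2.5) + (1)·(-4.5) + (0)·(-0.5)) / 3 = -7/3 = -2.3333
  s[X_2,X_2] = ((2.5)·(2.5) + (2.5)·(2.5) + (-4.5)·(-4.5) + (-0.5)·(-0.5)) / 3 = 33/3 = 11
  Sample standard deviations s_i = √(s[i,i]):
  s(X_1) = √(0.6667) = 0.8165
  s(X_2) = √(11) = 3.3166

Step 3 — r_{ij} = s_{ij} / (s_i · s_j):
  r[X_1,X_1] = 1 (diagonal).
  r[X_1,X_2] = -2.3333 / (0.8165 · 3.3166) = -2.3333 / 2.708 = -0.8616
  r[X_2,X_2] = 1 (diagonal).

R is symmetric with unit diagonal. Assembling:

R = [[1, -0.8616],
 [-0.8616, 1]]


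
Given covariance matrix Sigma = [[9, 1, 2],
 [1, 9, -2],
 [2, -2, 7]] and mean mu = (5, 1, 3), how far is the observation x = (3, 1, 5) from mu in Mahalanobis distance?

Step 1 — centre the observation: (x - mu) = (-2, 0, 2).

Step 2 — invert Sigma (cofactor / det for 3×3, or solve directly):
  Sigma^{-1} = [[0.1229, -0.0229, -0.0417],
 [-0.0229, 0.1229, 0.0417],
 [-0.0417, 0.0417, 0.1667]].

Step 3 — form the quadratic (x - mu)^T · Sigma^{-1} · (x - mu):
  Sigma^{-1} · (x - mu) = (-0.3292, 0.1292, 0.4167).
  (x - mu)^T · [Sigma^{-1} · (x - mu)] = (-2)·(-0.3292) + (0)·(0.1292) + (2)·(0.4167) = 1.4917.

Step 4 — take square root: d = √(1.4917) ≈ 1.2213.

d(x, mu) = √(1.4917) ≈ 1.2213


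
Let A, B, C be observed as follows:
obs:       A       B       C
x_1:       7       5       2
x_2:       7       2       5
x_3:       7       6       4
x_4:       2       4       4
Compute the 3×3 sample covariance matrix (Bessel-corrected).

Step 1 — column means:
  mean(A) = (7 + 7 + 7 + 2) / 4 = 23/4 = 5.75
  mean(B) = (5 + 2 + 6 + 4) / 4 = 17/4 = 4.25
  mean(C) = (2 + 5 + 4 + 4) / 4 = 15/4 = 3.75

Step 2 — sample covariance S[i,j] = (1/(n-1)) · Σ_k (x_{k,i} - mean_i) · (x_{k,j} - mean_j), with n-1 = 3.
  S[A,A] = ((1.25)·(1.25) + (1.25)·(1.25) + (1.25)·(1.25) + (-3.75)·(-3.75)) / 3 = 18.75/3 = 6.25
  S[A,B] = ((1.25)·(0.75) + (1.25)·(-2.25) + (1.25)·(1.75) + (-3.75)·(-0.25)) / 3 = 1.25/3 = 0.4167
  S[A,C] = ((1.25)·(-1.75) + (1.25)·(1.25) + (1.25)·(0.25) + (-3.75)·(0.25)) / 3 = -1.25/3 = -0.4167
  S[B,B] = ((0.75)·(0.75) + (-2.25)·(-2.25) + (1.75)·(1.75) + (-0.25)·(-0.25)) / 3 = 8.75/3 = 2.9167
  S[B,C] = ((0.75)·(-1.75) + (-2.25)·(1.25) + (1.75)·(0.25) + (-0.25)·(0.25)) / 3 = -3.75/3 = -1.25
  S[C,C] = ((-1.75)·(-1.75) + (1.25)·(1.25) + (0.25)·(0.25) + (0.25)·(0.25)) / 3 = 4.75/3 = 1.5833

S is symmetric (S[j,i] = S[i,j]). Assembling:

S = [[6.25, 0.4167, -0.4167],
 [0.4167, 2.9167, -1.25],
 [-0.4167, -1.25, 1.5833]]


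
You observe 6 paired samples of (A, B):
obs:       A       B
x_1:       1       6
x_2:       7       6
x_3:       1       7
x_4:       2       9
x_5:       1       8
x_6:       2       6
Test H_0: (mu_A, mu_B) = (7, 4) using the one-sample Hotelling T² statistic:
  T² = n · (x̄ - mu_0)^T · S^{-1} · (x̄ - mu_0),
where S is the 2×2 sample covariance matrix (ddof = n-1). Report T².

Step 1 — sample mean vector:
  mean(A) = (1 + 7 + 1 + 2 + 1 + 2) / 6 = 14/6 = 2.3333
  mean(B) = (6 + 6 + 7 + 9 + 8 + 6) / 6 = 42/6 = 7
  x̄ = (2.3333, 7),  deviation x̄ - mu_0 = (2.3333, 7) - (7, 4) = (-4.6667, 3).

Step 2 — sample covariance matrix, S[i,j] = (1/(n-1)) · Σ_k (x_{k,i} - mean_i) · (x_{k,j} - mean_j), divisor n-1 = 5:
  S[A,A] = ((-1.3333)·(-1.3333) + (4.6667)·(4.6667) + (-1.3333)·(-1.3333) + (-0.3333)·(-0.3333) + (-1.3333)·(-1.3333) + (-0.3333)·(-0.3333)) / 5 = 27.3333/5 = 5.4667
  S[A,B] = ((-1.3333)·(-1) + (4.6667)·(-1) + (-1.3333)·(0) + (-0.3333)·(2) + (-1.3333)·(1) + (-0.3333)·(-1)) / 5 = -5/5 = -1
  S[B,B] = ((-1)·(-1) + (-1)·(-1) + (0)·(0) + (2)·(2) + (1)·(1) + (-1)·(-1)) / 5 = 8/5 = 1.6
  S = [[5.4667, -1],
 [-1, 1.6]].

Step 3 — invert S. det(S) = 5.4667·1.6 - (-1)² = 7.7467.
  S^{-1} = (1/det) · [[d, -b], [-b, a]] = [[0.2065, 0.1291],
 [0.1291, 0.7057]].

Step 4 — quadratic form (x̄ - mu_0)^T · S^{-1} · (x̄ - mu_0):
  S^{-1} · (x̄ - mu_0) = (-0.5766, 1.5146),
  (x̄ - mu_0)^T · [...] = (-4.6667)·(-0.5766) + (3)·(1.5146) = 7.2347.

Step 5 — scale by n: T² = 6 · 7.2347 = 43.4079.

T² ≈ 43.4079


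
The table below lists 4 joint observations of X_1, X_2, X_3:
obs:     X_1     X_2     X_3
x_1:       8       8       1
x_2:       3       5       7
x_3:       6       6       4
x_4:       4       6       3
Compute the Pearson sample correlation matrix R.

Step 1 — column means:
  mean(X_1) = (8 + 3 + 6 + 4) / 4 = 21/4 = 5.25
  mean(X_2) = (8 + 5 + 6 + 6) / 4 = 25/4 = 6.25
  mean(X_3) = (1 + 7 + 4 + 3) / 4 = 15/4 = 3.75

Step 2 — sample variances and covariances s[i,j] = (1/(n-1)) · Σ_k (x_{k,i} - mean_i) · (x_{k,j} - mean_j), with n-1 = 3:
  s[X_1,X_1] = ((2.75)·(2.75) + (-2.25)·(-2.25) + (0.75)·(0.75) + (-1.25)·(-1.25)) / 3 = 14.75/3 = 4.9167
  s[X_1,X_2] = ((2.75)·(1.75) + (-2.25)·(-1.25) + (0.75)·(-0.25) + (-1.25)·(-0.25)) / 3 = 7.75/3 = 2.5833
  s[X_1,X_3] = ((2.75)·(-2.75) + (-2.25)·(3.25) + (0.75)·(0.25) + (-1.25)·(-0.75)) / 3 = -13.75/3 = -4.5833
  s[X_2,X_2] = ((1.75)·(1.75) + (-1.25)·(-1.25) + (-0.25)·(-0.25) + (-0.25)·(-0.25)) / 3 = 4.75/3 = 1.5833
  s[X_2,X_3] = ((1.75)·(-2.75) + (-1.25)·(3.25) + (-0.25)·(0.25) + (-0.25)·(-0.75)) / 3 = -8.75/3 = -2.9167
  s[X_3,X_3] = ((-2.75)·(-2.75) + (3.25)·(3.25) + (0.25)·(0.25) + (-0.75)·(-0.75)) / 3 = 18.75/3 = 6.25
  Sample standard deviations s_i = √(s[i,i]):
  s(X_1) = √(4.9167) = 2.2174
  s(X_2) = √(1.5833) = 1.2583
  s(X_3) = √(6.25) = 2.5

Step 3 — r_{ij} = s_{ij} / (s_i · s_j):
  r[X_1,X_1] = 1 (diagonal).
  r[X_1,X_2] = 2.5833 / (2.2174 · 1.2583) = 2.5833 / 2.7901 = 0.9259
  r[X_1,X_3] = -4.5833 / (2.2174 · 2.5) = -4.5833 / 5.5434 = -0.8268
  r[X_2,X_2] = 1 (diagonal).
  r[X_2,X_3] = -2.9167 / (1.2583 · 2.5) = -2.9167 / 3.1458 = -0.9272
  r[X_3,X_3] = 1 (diagonal).

R is symmetric with unit diagonal. Assembling:

R = [[1, 0.9259, -0.8268],
 [0.9259, 1, -0.9272],
 [-0.8268, -0.9272, 1]]


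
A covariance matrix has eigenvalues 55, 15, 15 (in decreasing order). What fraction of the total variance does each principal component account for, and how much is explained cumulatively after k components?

Step 1 — total variance = trace(Sigma) = Σ λ_i = 55 + 15 + 15 = 85.

Step 2 — fraction explained by component i = λ_i / Σ λ:
  PC1: 55/85 = 0.6471
  PC2: 15/85 = 0.1765
  PC3: 15/85 = 0.1765

Step 3 — cumulative fraction after k components = (λ_1 + ... + λ_k) / Σ λ:
  k = 1: 55/85 = 0.6471
  k = 2: (55 + 15)/85 = 70/85 = 0.8235
  k = 3: (55 + 15 + 15)/85 = 85/85 = 1

Summary (fraction, with percent):

explained: PC1 0.6471 (64.71%), PC2 0.1765 (17.65%), PC3 0.1765 (17.65%);  cumulative: 0.6471, 0.8235, 1


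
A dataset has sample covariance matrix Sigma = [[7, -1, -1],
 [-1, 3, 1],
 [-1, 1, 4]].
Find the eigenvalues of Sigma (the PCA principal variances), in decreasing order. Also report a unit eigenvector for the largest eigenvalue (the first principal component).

Step 1 — characteristic polynomial p(λ) = det(λI - Sigma) = λ³ - tr·λ² + c_1·λ - det, where tr = trace, c_1 = sum of the principal 2×2 minors, det = det(Sigma):
  tr = 7 + 3 + 4 = 14,
  c_1 = (7·3 - (-1)²) + (7·4 - (-1)²) + (3·4 - (1)²) = 20 + 27 + 11 = 58,
  det = 7·(3·4 - (1)²) - (-1)·((-1)·4 - (1)·(-1)) + (-1)·((-1)·(1) - 3·(-1)) = 7·(11) - (-1)·(-3) + (-1)·(2) = 72.
  So p(λ) = λ³ - 14λ² + 58λ - 72.
Step 2 — look for an integer root (rational root theorem: any rational root is an integer divisor of 72). Testing λ = 4:
  p(4) = 64 - 224 + 232 - 72 = 0  ✓
  Dividing out (λ - 4): p(λ) = (λ - 4)(λ² - 10λ + 18).
Step 3 — remaining eigenvalues from the quadratic λ² - 10λ + 18 = 0:
  Δ = 10² - 4·18 = 100 - 72 = 28,  λ = (10 ± √28)/2 = (10 ± 5.2915)/2 ≈ 7.6458 or 2.3542.
  Sorted: λ_1 = 7.6458,  λ_2 = 4,  λ_3 = 2.3542  (check: sum = 14 = tr ✓).

Step 4 — unit eigenvector for λ_1 ≈ 7.6458: v spans the null space of (Sigma - λ_1 I), whose rows are
  r_1 = (-0.6458, -1, -1),  r_2 = (-1, -4.6458, 1),  r_3 = (-1, 1, -3.6458).
  v is orthogonal to every row, so take v ∝ r_1 × r_2 = ((-1)·(1) - (-1)·(-4.6458), (-1)·(-1) - (-0.6458)·(1), (-0.6458)·(-4.6458) - (-1)·(-1)) ≈ (-5.6458, 1.6458, 2).
  Rescale (multiply by -1 so the first nonzero entry is positive): u = (5.6458, -1.6458, -2).
  ||u|| = √((5.6458)² + (-1.6458)² + (-2)²) = √(38.583) ≈ 6.2115,  v_1 = u/||u|| ≈ (0.9089, -0.265, -0.322) (||v_1|| = 1).

λ_1 = 7.6458,  λ_2 = 4,  λ_3 = 2.3542;  v_1 ≈ (0.9089, -0.265, -0.322)


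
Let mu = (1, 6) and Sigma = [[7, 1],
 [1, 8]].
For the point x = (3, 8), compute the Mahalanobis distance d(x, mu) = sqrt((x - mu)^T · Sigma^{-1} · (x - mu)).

Step 1 — centre the observation: (x - mu) = (2, 2).

Step 2 — invert Sigma. det(Sigma) = 7·8 - (1)² = 55.
  Sigma^{-1} = (1/det) · [[d, -b], [-b, a]] = [[0.1455, -0.0182],
 [-0.0182, 0.1273]].

Step 3 — form the quadratic (x - mu)^T · Sigma^{-1} · (x - mu):
  Sigma^{-1} · (x - mu) = (0.2545, 0.2182).
  (x - mu)^T · [Sigma^{-1} · (x - mu)] = (2)·(0.2545) + (2)·(0.2182) = 0.9455.

Step 4 — take square root: d = √(0.9455) ≈ 0.9723.

d(x, mu) = √(0.9455) ≈ 0.9723


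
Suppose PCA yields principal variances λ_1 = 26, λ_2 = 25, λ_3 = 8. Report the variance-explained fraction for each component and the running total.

Step 1 — total variance = trace(Sigma) = Σ λ_i = 26 + 25 + 8 = 59.

Step 2 — fraction explained by component i = λ_i / Σ λ:
  PC1: 26/59 = 0.4407
  PC2: 25/59 = 0.4237
  PC3: 8/59 = 0.1356

Step 3 — cumulative fraction after k components = (λ_1 + ... + λ_k) / Σ λ:
  k = 1: 26/59 = 0.4407
  k = 2: (26 + 25)/59 = 51/59 = 0.8644
  k = 3: (26 + 25 + 8)/59 = 59/59 = 1

Summary (fraction, with percent):

explained: PC1 0.4407 (44.07%), PC2 0.4237 (42.37%), PC3 0.1356 (13.56%);  cumulative: 0.4407, 0.8644, 1


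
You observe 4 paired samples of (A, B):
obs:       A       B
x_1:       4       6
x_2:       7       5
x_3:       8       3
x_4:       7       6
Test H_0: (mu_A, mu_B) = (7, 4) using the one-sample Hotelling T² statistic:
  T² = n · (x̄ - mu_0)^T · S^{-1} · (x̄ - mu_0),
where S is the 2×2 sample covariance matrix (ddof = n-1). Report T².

Step 1 — sample mean vector:
  mean(A) = (4 + 7 + 8 + 7) / 4 = 26/4 = 6.5
  mean(B) = (6 + 5 + 3 + 6) / 4 = 20/4 = 5
  x̄ = (6.5, 5),  deviation x̄ - mu_0 = (6.5, 5) - (7, 4) = (-0.5, 1).

Step 2 — sample covariance matrix, S[i,j] = (1/(n-1)) · Σ_k (x_{k,i} - mean_i) · (x_{k,j} - mean_j), divisor n-1 = 3:
  S[A,A] = ((-2.5)·(-2.5) + (0.5)·(0.5) + (1.5)·(1.5) + (0.5)·(0.5)) / 3 = 9/3 = 3
  S[A,B] = ((-2.5)·(1) + (0.5)·(0) + (1.5)·(-2) + (0.5)·(1)) / 3 = -5/3 = -1.6667
  S[B,B] = ((1)·(1) + (0)·(0) + (-2)·(-2) + (1)·(1)) / 3 = 6/3 = 2
  S = [[3, -1.6667],
 [-1.6667, 2]].

Step 3 — invert S. det(S) = 3·2 - (-1.6667)² = 3.2222.
  S^{-1} = (1/det) · [[d, -b], [-b, a]] = [[0.6207, 0.5172],
 [0.5172, 0.931]].

Step 4 — quadratic form (x̄ - mu_0)^T · S^{-1} · (x̄ - mu_0):
  S^{-1} · (x̄ - mu_0) = (0.2069, 0.6724),
  (x̄ - mu_0)^T · [...] = (-0.5)·(0.2069) + (1)·(0.6724) = 0.569.

Step 5 — scale by n: T² = 4 · 0.569 = 2.2759.

T² ≈ 2.2759


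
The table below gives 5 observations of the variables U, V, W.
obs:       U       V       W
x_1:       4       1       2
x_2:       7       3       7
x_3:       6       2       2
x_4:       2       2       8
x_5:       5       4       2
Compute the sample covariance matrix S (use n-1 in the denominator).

Step 1 — column means:
  mean(U) = (4 + 7 + 6 + 2 + 5) / 5 = 24/5 = 4.8
  mean(V) = (1 + 3 + 2 + 2 + 4) / 5 = 12/5 = 2.4
  mean(W) = (2 + 7 + 2 + 8 + 2) / 5 = 21/5 = 4.2

Step 2 — sample covariance S[i,j] = (1/(n-1)) · Σ_k (x_{k,i} - mean_i) · (x_{k,j} - mean_j), with n-1 = 4.
  S[U,U] = ((-0.8)·(-0.8) + (2.2)·(2.2) + (1.2)·(1.2) + (-2.8)·(-2.8) + (0.2)·(0.2)) / 4 = 14.8/4 = 3.7
  S[U,V] = ((-0.8)·(-1.4) + (2.2)·(0.6) + (1.2)·(-0.4) + (-2.8)·(-0.4) + (0.2)·(1.6)) / 4 = 3.4/4 = 0.85
  S[U,W] = ((-0.8)·(-2.2) + (2.2)·(2.8) + (1.2)·(-2.2) + (-2.8)·(3.8) + (0.2)·(-2.2)) / 4 = -5.8/4 = -1.45
  S[V,V] = ((-1.4)·(-1.4) + (0.6)·(0.6) + (-0.4)·(-0.4) + (-0.4)·(-0.4) + (1.6)·(1.6)) / 4 = 5.2/4 = 1.3
  S[V,W] = ((-1.4)·(-2.2) + (0.6)·(2.8) + (-0.4)·(-2.2) + (-0.4)·(3.8) + (1.6)·(-2.2)) / 4 = 0.6/4 = 0.15
  S[W,W] = ((-2.2)·(-2.2) + (2.8)·(2.8) + (-2.2)·(-2.2) + (3.8)·(3.8) + (-2.2)·(-2.2)) / 4 = 36.8/4 = 9.2

S is symmetric (S[j,i] = S[i,j]). Assembling:

S = [[3.7, 0.85, -1.45],
 [0.85, 1.3, 0.15],
 [-1.45, 0.15, 9.2]]


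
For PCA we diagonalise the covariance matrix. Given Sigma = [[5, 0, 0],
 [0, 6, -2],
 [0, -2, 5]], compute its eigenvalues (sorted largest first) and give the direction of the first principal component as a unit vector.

Step 1 — characteristic polynomial p(λ) = det(λI - Sigma) = λ³ - tr·λ² + c_1·λ - det, where tr = trace, c_1 = sum of the principal 2×2 minors, det = det(Sigma):
  tr = 5 + 6 + 5 = 16,
  c_1 = (5·6 - (0)²) + (5·5 - (0)²) + (6·5 - (-2)²) = 30 + 25 + 26 = 81,
  det = 5·(6·5 - (-2)²) - (0)·((0)·5 - (-2)·(0)) + (0)·((0)·(-2) - 6·(0)) = 5·(26) - (0)·(0) + (0)·(0) = 130.
  So p(λ) = λ³ - 16λ² + 81λ - 130.
Step 2 — look for an integer root (rational root theorem: any rational root is an integer divisor of 130). Testing λ = 5:
  p(5) = 125 - 400 + 405 - 130 = 0  ✓
  Dividing out (λ - 5): p(λ) = (λ - 5)(λ² - 11λ + 26).
Step 3 — remaining eigenvalues from the quadratic λ² - 11λ + 26 = 0:
  Δ = 11² - 4·26 = 121 - 104 = 17,  λ = (11 ± √17)/2 = (11 ± 4.1231)/2 ≈ 7.5616 or 3.4384.
  Sorted: λ_1 = 7.5616,  λ_2 = 5,  λ_3 = 3.4384  (check: sum = 16 = tr ✓).

Step 4 — unit eigenvector for λ_1 ≈ 7.5616: v spans the null space of (Sigma - λ_1 I), whose rows are
  r_1 = (-2.5616, 0, 0),  r_2 = (0, -1.5616, -2),  r_3 = (0, -2, -2.5616).
  v is orthogonal to every row, so take v ∝ r_1 × r_2 = ((0)·(-2) - (0)·(-1.5616), (0)·(0) - (-2.5616)·(-2), (-2.5616)·(-1.5616) - (0)·(0)) ≈ (0, -5.1231, 4).
  Rescale (multiply by -1 so the first nonzero entry is positive): u = (0, 5.1231, -4).
  ||u|| = √((0)² + (5.1231)² + (-4)²) = √(42.2462) ≈ 6.4997,  v_1 = u/||u|| ≈ (0, 0.7882, -0.6154) (||v_1|| = 1).

λ_1 = 7.5616,  λ_2 = 5,  λ_3 = 3.4384;  v_1 ≈ (0, 0.7882, -0.6154)


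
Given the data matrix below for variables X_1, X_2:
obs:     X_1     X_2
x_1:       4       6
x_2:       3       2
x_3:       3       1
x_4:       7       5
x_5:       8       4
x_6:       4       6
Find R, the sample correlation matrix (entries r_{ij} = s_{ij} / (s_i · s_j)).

Step 1 — column means:
  mean(X_1) = (4 + 3 + 3 + 7 + 8 + 4) / 6 = 29/6 = 4.8333
  mean(X_2) = (6 + 2 + 1 + 5 + 4 + 6) / 6 = 24/6 = 4

Step 2 — sample variances and covariances s[i,j] = (1/(n-1)) · Σ_k (x_{k,i} - mean_i) · (x_{k,j} - mean_j), with n-1 = 5:
  s[X_1,X_1] = ((-0.8333)·(-0.8333) + (-1.8333)·(-1.8333) + (-1.8333)·(-1.8333) + (2.1667)·(2.1667) + (3.1667)·(3.1667) + (-0.8333)·(-0.8333)) / 5 = 22.8333/5 = 4.5667
  s[X_1,X_2] = ((-0.8333)·(2) + (-1.8333)·(-2) + (-1.8333)·(-3) + (2.1667)·(1) + (3.1667)·(0) + (-0.8333)·(2)) / 5 = 8/5 = 1.6
  s[X_2,X_2] = ((2)·(2) + (-2)·(-2) + (-3)·(-3) + (1)·(1) + (0)·(0) + (2)·(2)) / 5 = 22/5 = 4.4
  Sample standard deviations s_i = √(s[i,i]):
  s(X_1) = √(4.5667) = 2.137
  s(X_2) = √(4.4) = 2.0976

Step 3 — r_{ij} = s_{ij} / (s_i · s_j):
  r[X_1,X_1] = 1 (diagonal).
  r[X_1,X_2] = 1.6 / (2.137 · 2.0976) = 1.6 / 4.4826 = 0.3569
  r[X_2,X_2] = 1 (diagonal).

R is symmetric with unit diagonal. Assembling:

R = [[1, 0.3569],
 [0.3569, 1]]


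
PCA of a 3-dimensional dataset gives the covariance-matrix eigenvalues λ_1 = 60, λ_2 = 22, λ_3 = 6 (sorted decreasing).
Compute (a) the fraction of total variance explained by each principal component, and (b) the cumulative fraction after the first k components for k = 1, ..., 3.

Step 1 — total variance = trace(Sigma) = Σ λ_i = 60 + 22 + 6 = 88.

Step 2 — fraction explained by component i = λ_i / Σ λ:
  PC1: 60/88 = 0.6818
  PC2: 22/88 = 0.25
  PC3: 6/88 = 0.0682

Step 3 — cumulative fraction after k components = (λ_1 + ... + λ_k) / Σ λ:
  k = 1: 60/88 = 0.6818
  k = 2: (60 + 22)/88 = 82/88 = 0.9318
  k = 3: (60 + 22 + 6)/88 = 88/88 = 1

Summary (fraction, with percent):

explained: PC1 0.6818 (68.18%), PC2 0.25 (25%), PC3 0.0682 (6.82%);  cumulative: 0.6818, 0.9318, 1


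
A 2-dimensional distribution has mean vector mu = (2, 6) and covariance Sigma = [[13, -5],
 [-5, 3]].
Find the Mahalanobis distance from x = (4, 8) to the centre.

Step 1 — centre the observation: (x - mu) = (2, 2).

Step 2 — invert Sigma. det(Sigma) = 13·3 - (-5)² = 14.
  Sigma^{-1} = (1/det) · [[d, -b], [-b, a]] = [[0.2143, 0.3571],
 [0.3571, 0.9286]].

Step 3 — form the quadratic (x - mu)^T · Sigma^{-1} · (x - mu):
  Sigma^{-1} · (x - mu) = (1.1429, 2.5714).
  (x - mu)^T · [Sigma^{-1} · (x - mu)] = (2)·(1.1429) + (2)·(2.5714) = 7.4286.

Step 4 — take square root: d = √(7.4286) ≈ 2.7255.

d(x, mu) = √(7.4286) ≈ 2.7255


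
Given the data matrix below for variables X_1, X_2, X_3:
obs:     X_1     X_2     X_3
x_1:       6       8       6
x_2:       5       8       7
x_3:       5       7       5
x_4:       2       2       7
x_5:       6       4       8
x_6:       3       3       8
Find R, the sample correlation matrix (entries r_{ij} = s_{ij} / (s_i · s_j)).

Step 1 — column means:
  mean(X_1) = (6 + 5 + 5 + 2 + 6 + 3) / 6 = 27/6 = 4.5
  mean(X_2) = (8 + 8 + 7 + 2 + 4 + 3) / 6 = 32/6 = 5.3333
  mean(X_3) = (6 + 7 + 5 + 7 + 8 + 8) / 6 = 41/6 = 6.8333

Step 2 — sample variances and covariances s[i,j] = (1/(n-1)) · Σ_k (x_{k,i} - mean_i) · (x_{k,j} - mean_j), with n-1 = 5:
  s[X_1,X_1] = ((1.5)·(1.5) + (0.5)·(0.5) + (0.5)·(0.5) + (-2.5)·(-2.5) + (1.5)·(1.5) + (-1.5)·(-1.5)) / 5 = 13.5/5 = 2.7
  s[X_1,X_2] = ((1.5)·(2.6667) + (0.5)·(2.6667) + (0.5)·(1.6667) + (-2.5)·(-3.3333) + (1.5)·(-1.3333) + (-1.5)·(-2.3333)) / 5 = 16/5 = 3.2
  s[X_1,X_3] = ((1.5)·(-0.8333) + (0.5)·(0.1667) + (0.5)·(-1.8333) + (-2.5)·(0.1667) + (1.5)·(1.1667) + (-1.5)·(1.1667)) / 5 = -2.5/5 = -0.5
  s[X_2,X_2] = ((2.6667)·(2.6667) + (2.6667)·(2.6667) + (1.6667)·(1.6667) + (-3.3333)·(-3.3333) + (-1.3333)·(-1.3333) + (-2.3333)·(-2.3333)) / 5 = 35.3333/5 = 7.0667
  s[X_2,X_3] = ((2.6667)·(-0.8333) + (2.6667)·(0.1667) + (1.6667)·(-1.8333) + (-3.3333)·(0.1667) + (-1.3333)·(1.1667) + (-2.3333)·(1.1667)) / 5 = -9.6667/5 = -1.9333
  s[X_3,X_3] = ((-0.8333)·(-0.8333) + (0.1667)·(0.1667) + (-1.8333)·(-1.8333) + (0.1667)·(0.1667) + (1.1667)·(1.1667) + (1.1667)·(1.1667)) / 5 = 6.8333/5 = 1.3667
  Sample standard deviations s_i = √(s[i,i]):
  s(X_1) = √(2.7) = 1.6432
  s(X_2) = √(7.0667) = 2.6583
  s(X_3) = √(1.3667) = 1.169

Step 3 — r_{ij} = s_{ij} / (s_i · s_j):
  r[X_1,X_1] = 1 (diagonal).
  r[X_1,X_2] = 3.2 / (1.6432 · 2.6583) = 3.2 / 4.3681 = 0.7326
  r[X_1,X_3] = -0.5 / (1.6432 · 1.169) = -0.5 / 1.9209 = -0.2603
  r[X_2,X_2] = 1 (diagonal).
  r[X_2,X_3] = -1.9333 / (2.6583 · 1.169) = -1.9333 / 3.1077 = -0.6221
  r[X_3,X_3] = 1 (diagonal).

R is symmetric with unit diagonal. Assembling:

R = [[1, 0.7326, -0.2603],
 [0.7326, 1, -0.6221],
 [-0.2603, -0.6221, 1]]
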